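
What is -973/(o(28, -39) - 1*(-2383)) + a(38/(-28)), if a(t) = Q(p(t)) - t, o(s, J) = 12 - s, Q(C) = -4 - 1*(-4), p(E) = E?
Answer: 31351/33138 ≈ 0.94607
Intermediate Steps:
Q(C) = 0 (Q(C) = -4 + 4 = 0)
a(t) = -t (a(t) = 0 - t = -t)
-973/(o(28, -39) - 1*(-2383)) + a(38/(-28)) = -973/((12 - 1*28) - 1*(-2383)) - 38/(-28) = -973/((12 - 28) + 2383) - 38*(-1)/28 = -973/(-16 + 2383) - 1*(-19/14) = -973/2367 + 19/14 = 31351/33138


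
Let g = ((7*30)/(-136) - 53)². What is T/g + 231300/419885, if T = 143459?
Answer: 56342897855492/1155244800337 ≈ 48.771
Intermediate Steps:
g = 13756681/4624 (g = (210*(-1/136) - 53)² = (-105/68 - 53)² = (-3709/68)² = 13756681/4624 ≈ 2975.1)
T/g + 231300/419885 = 143459/(13756681/4624) + 231300/419885 = 143459*(4624/13756681) + 231300*(1/419885) = 663354416/13756681 + 46260/83977 = 56342897855492/1155244800337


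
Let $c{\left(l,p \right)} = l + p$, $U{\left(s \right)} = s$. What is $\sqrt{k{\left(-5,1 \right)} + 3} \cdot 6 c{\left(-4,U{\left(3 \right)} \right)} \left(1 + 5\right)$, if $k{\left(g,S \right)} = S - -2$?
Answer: $- 36 \sqrt{6} \approx -88.182$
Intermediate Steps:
$k{\left(g,S \right)} = 2 + S$ ($k{\left(g,S \right)} = S + 2 = 2 + S$)
$\sqrt{k{\left(-5,1 \right)} + 3} \cdot 6 c{\left(-4,U{\left(3 \right)} \right)} \left(1 + 5\right) = \sqrt{\left(2 + 1\right) + 3} \cdot 6 \left(-4 + 3\right) \left(1 + 5\right) = \sqrt{3 + 3} \cdot 6 \left(\left(-1\right) 6\right) = \sqrt{6} \cdot 6 \left(-6\right) = 6 \sqrt{6} \left(-6\right) = - 36 \sqrt{6}$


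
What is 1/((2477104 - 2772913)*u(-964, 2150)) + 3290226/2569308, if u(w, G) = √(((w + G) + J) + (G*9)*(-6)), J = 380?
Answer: 548371/428218 + I*√1414/3764465334 ≈ 1.2806 + 9.989e-9*I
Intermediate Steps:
u(w, G) = √(380 + w - 53*G) (u(w, G) = √(((w + G) + 380) + (G*9)*(-6)) = √(((G + w) + 380) + (9*G)*(-6)) = √((380 + G + w) - 54*G) = √(380 + w - 53*G))
1/((2477104 - 2772913)*u(-964, 2150)) + 3290226/2569308 = 1/((2477104 - 2772913)*(√(380 - 964 - 53*2150))) + 3290226/2569308 = 1/((-295809)*(√(380 - 964 - 113950))) + 3290226*(1/2569308) = -(-I*√1414/12726)/295809 + 548371/428218 = -(-1)*I*√1414/3764465334 + 548371/428218 = I*√1414/3764465334 + 548371/428218 = 548371/428218 + I*√1414/3764465334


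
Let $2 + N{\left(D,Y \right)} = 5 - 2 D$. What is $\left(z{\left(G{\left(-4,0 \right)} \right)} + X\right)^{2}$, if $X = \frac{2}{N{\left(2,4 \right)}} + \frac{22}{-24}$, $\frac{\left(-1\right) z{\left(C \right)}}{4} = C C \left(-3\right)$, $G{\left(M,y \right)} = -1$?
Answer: $\frac{11881}{144} \approx 82.507$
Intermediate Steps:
$z{\left(C \right)} = 12 C^{2}$ ($z{\left(C \right)} = - 4 C C \left(-3\right) = - 4 C^{2} \left(-3\right) = - 4 \left(- 3 C^{2}\right) = 12 C^{2}$)
$N{\left(D,Y \right)} = 3 - 2 D$ ($N{\left(D,Y \right)} = -2 - \left(-5 + 2 D\right) = 3 - 2 D$)
$X = - \frac{35}{12}$ ($X = \frac{2}{3 - 4} + \frac{22}{-24} = \frac{2}{3 - 4} + 22 \left(- \frac{1}{24}\right) = \frac{2}{-1} - \frac{11}{12} = 2 \left(-1\right) - \frac{11}{12} = -2 - \frac{11}{12} = - \frac{35}{12} \approx -2.9167$)
$\left(z{\left(G{\left(-4,0 \right)} \right)} + X\right)^{2} = \left(12 \left(-1\right)^{2} - \frac{35}{12}\right)^{2} = \left(12 \cdot 1 - \frac{35}{12}\right)^{2} = \left(12 - \frac{35}{12}\right)^{2} = \left(\frac{109}{12}\right)^{2} = \frac{11881}{144}$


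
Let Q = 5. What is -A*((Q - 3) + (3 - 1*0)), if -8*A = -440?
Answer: -275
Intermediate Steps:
A = 55 (A = -⅛*(-440) = 55)
-A*((Q - 3) + (3 - 1*0)) = -55*((5 - 3) + (3 - 1*0)) = -55*(2 + (3 + 0)) = -55*(2 + 3) = -55*5 = -1*275 = -275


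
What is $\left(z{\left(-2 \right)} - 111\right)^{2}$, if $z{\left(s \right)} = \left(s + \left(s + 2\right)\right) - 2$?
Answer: $13225$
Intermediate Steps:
$z{\left(s \right)} = 2 s$ ($z{\left(s \right)} = \left(s + \left(2 + s\right)\right) - 2 = \left(2 + 2 s\right) - 2 = 2 s$)
$\left(z{\left(-2 \right)} - 111\right)^{2} = \left(2 \left(-2\right) - 111\right)^{2} = \left(-4 - 111\right)^{2} = \left(-115\right)^{2} = 13225$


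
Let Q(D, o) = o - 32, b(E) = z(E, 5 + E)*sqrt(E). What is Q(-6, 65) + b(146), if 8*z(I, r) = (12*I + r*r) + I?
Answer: 33 + 24699*sqrt(146)/8 ≈ 37338.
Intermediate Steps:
z(I, r) = r**2/8 + 13*I/8 (z(I, r) = ((12*I + r*r) + I)/8 = ((12*I + r**2) + I)/8 = ((r**2 + 12*I) + I)/8 = (r**2 + 13*I)/8 = r**2/8 + 13*I/8)
b(E) = sqrt(E)*((5 + E)**2/8 + 13*E/8) (b(E) = ((5 + E)**2/8 + 13*E/8)*sqrt(E) = sqrt(E)*((5 + E)**2/8 + 13*E/8))
Q(D, o) = -32 + o
Q(-6, 65) + b(146) = (-32 + 65) + sqrt(146)*((5 + 146)**2 + 13*146)/8 = 33 + sqrt(146)*(151**2 + 1898)/8 = 33 + sqrt(146)*(22801 + 1898)/8 = 33 + (1/8)*sqrt(146)*24699 = 33 + 24699*sqrt(146)/8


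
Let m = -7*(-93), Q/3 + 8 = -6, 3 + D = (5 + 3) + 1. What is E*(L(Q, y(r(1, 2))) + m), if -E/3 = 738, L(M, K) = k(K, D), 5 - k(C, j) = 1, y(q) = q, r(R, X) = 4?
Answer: -1450170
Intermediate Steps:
D = 6 (D = -3 + ((5 + 3) + 1) = -3 + (8 + 1) = -3 + 9 = 6)
Q = -42 (Q = -24 + 3*(-6) = -24 - 18 = -42)
k(C, j) = 4 (k(C, j) = 5 - 1*1 = 5 - 1 = 4)
L(M, K) = 4
m = 651
E = -2214 (E = -3*738 = -2214)
E*(L(Q, y(r(1, 2))) + m) = -2214*(4 + 651) = -2214*655 = -1450170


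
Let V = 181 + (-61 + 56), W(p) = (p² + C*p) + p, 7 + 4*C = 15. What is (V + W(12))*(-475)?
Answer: -169100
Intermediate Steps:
C = 2 (C = -7/4 + (¼)*15 = -7/4 + 15/4 = 2)
W(p) = p² + 3*p (W(p) = (p² + 2*p) + p = p² + 3*p)
V = 176 (V = 181 - 5 = 176)
(V + W(12))*(-475) = (176 + 12*(3 + 12))*(-475) = (176 + 12*15)*(-475) = (176 + 180)*(-475) = 356*(-475) = -169100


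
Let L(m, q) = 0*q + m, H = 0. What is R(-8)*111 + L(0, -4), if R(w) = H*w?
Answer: 0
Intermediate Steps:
L(m, q) = m (L(m, q) = 0 + m = m)
R(w) = 0 (R(w) = 0*w = 0)
R(-8)*111 + L(0, -4) = 0*111 + 0 = 0 + 0 = 0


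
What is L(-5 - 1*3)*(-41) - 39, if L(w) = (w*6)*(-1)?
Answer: -2007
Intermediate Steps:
L(w) = -6*w (L(w) = (6*w)*(-1) = -6*w)
L(-5 - 1*3)*(-41) - 39 = -6*(-5 - 1*3)*(-41) - 39 = -6*(-5 - 3)*(-41) - 39 = -6*(-8)*(-41) - 39 = 48*(-41) - 39 = -1968 - 39 = -2007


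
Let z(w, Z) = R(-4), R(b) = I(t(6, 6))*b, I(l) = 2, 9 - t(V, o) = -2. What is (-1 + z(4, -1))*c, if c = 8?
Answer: -72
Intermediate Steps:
t(V, o) = 11 (t(V, o) = 9 - 1*(-2) = 9 + 2 = 11)
R(b) = 2*b
z(w, Z) = -8 (z(w, Z) = 2*(-4) = -8)
(-1 + z(4, -1))*c = (-1 - 8)*8 = -9*8 = -72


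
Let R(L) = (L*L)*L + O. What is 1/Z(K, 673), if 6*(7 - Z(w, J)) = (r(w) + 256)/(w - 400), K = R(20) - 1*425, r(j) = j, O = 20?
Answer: 14390/98113 ≈ 0.14667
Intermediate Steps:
R(L) = 20 + L³ (R(L) = (L*L)*L + 20 = L²*L + 20 = L³ + 20 = 20 + L³)
K = 7595 (K = (20 + 20³) - 1*425 = (20 + 8000) - 425 = 8020 - 425 = 7595)
Z(w, J) = 7 - (256 + w)/(6*(-400 + w)) (Z(w, J) = 7 - (w + 256)/(6*(w - 400)) = 7 - (256 + w)/(6*(-400 + w)))
1/Z(K, 673) = 1/(41*(-416 + 7595)/(6*(-400 + 7595))) = 1/((41/6)*7179/7195) = 1/((41/6)*(1/7195)*7179) = 1/(98113/14390) = 14390/98113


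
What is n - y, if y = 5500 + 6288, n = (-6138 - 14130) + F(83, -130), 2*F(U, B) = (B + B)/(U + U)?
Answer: -2660713/83 ≈ -32057.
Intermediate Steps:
F(U, B) = B/(2*U) (F(U, B) = ((B + B)/(U + U))/2 = ((2*B)/((2*U)))/2 = ((2*B)*(1/(2*U)))/2 = (B/U)/2 = B/(2*U))
n = -1682309/83 (n = (-6138 - 14130) + (1/2)*(-130)/83 = -20268 + (1/2)*(-130)*(1/83) = -20268 - 65/83 = -1682309/83 ≈ -20269.)
y = 11788
n - y = -1682309/83 - 1*11788 = -1682309/83 - 11788 = -2660713/83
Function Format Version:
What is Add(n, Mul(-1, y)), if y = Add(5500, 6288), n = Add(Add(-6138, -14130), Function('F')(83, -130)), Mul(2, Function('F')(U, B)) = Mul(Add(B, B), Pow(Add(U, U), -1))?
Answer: Rational(-2660713, 83) ≈ -32057.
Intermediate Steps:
Function('F')(U, B) = Mul(Rational(1, 2), B, Pow(U, -1)) (Function('F')(U, B) = Mul(Rational(1, 2), Mul(Add(B, B), Pow(Add(U, U), -1))) = Mul(Rational(1, 2), Mul(Mul(2, B), Pow(Mul(2, U), -1))) = Mul(Rational(1, 2), Mul(Mul(2, B), Mul(Rational(1, 2), Pow(U, -1)))) = Mul(Rational(1, 2), Mul(B, Pow(U, -1))) = Mul(Rational(1, 2), B, Pow(U, -1)))
n = Rational(-1682309, 83) (n = Add(Add(-6138, -14130), Mul(Rational(1, 2), -130, Pow(83, -1))) = Add(-20268, Mul(Rational(1, 2), -130, Rational(1, 83))) = Add(-20268, Rational(-65, 83)) = Rational(-1682309, 83) ≈ -20269.)
y = 11788
Add(n, Mul(-1, y)) = Add(Rational(-1682309, 83), Mul(-1, 11788)) = Add(Rational(-1682309, 83), -11788) = Rational(-2660713, 83)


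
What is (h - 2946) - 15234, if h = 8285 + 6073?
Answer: -3822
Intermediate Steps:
h = 14358
(h - 2946) - 15234 = (14358 - 2946) - 15234 = 11412 - 15234 = -3822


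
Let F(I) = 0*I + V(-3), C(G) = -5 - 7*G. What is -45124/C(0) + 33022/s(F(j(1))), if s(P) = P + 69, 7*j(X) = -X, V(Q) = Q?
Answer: 142877/15 ≈ 9525.1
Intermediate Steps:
j(X) = -X/7 (j(X) = (-X)/7 = -X/7)
F(I) = -3 (F(I) = 0*I - 3 = 0 - 3 = -3)
s(P) = 69 + P
-45124/C(0) + 33022/s(F(j(1))) = -45124/(-5 - 7*0) + 33022/(69 - 3) = -45124/(-5 + 0) + 33022/66 = -45124/(-5) + 33022*(1/66) = -45124*(-⅕) + 1501/3 = 45124/5 + 1501/3 = 142877/15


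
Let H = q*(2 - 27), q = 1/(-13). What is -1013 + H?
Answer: -13144/13 ≈ -1011.1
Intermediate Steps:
q = -1/13 ≈ -0.076923
H = 25/13 (H = -(2 - 27)/13 = -1/13*(-25) = 25/13 ≈ 1.9231)
-1013 + H = -1013 + 25/13 = -13144/13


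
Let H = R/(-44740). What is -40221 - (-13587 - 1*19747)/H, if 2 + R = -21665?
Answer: 619894753/21667 ≈ 28610.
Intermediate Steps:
R = -21667 (R = -2 - 21665 = -21667)
H = 21667/44740 (H = -21667/(-44740) = -21667*(-1/44740) = 21667/44740 ≈ 0.48429)
-40221 - (-13587 - 1*19747)/H = -40221 - (-13587 - 1*19747)/21667/44740 = -40221 - (-13587 - 19747)*44740/21667 = -40221 - (-33334)*44740/21667 = -40221 - 1*(-1491363160/21667) = -40221 + 1491363160/21667 = 619894753/21667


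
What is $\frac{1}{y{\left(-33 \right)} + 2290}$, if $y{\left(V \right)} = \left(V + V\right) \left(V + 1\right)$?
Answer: $\frac{1}{4402} \approx 0.00022717$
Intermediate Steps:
$y{\left(V \right)} = 2 V \left(1 + V\right)$
$\frac{1}{y{\left(-33 \right)} + 2290} = \frac{1}{2 \left(-33\right) \left(1 - 33\right) + 2290} = \frac{1}{2 \left(-33\right) \left(-32\right) + 2290} = \frac{1}{2112 + 2290} = \frac{1}{4402}$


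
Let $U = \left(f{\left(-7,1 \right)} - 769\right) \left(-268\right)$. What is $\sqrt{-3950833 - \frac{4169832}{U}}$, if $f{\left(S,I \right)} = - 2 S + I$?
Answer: $\frac{2 i \sqrt{630178025975446}}{25259} \approx 1987.7 i$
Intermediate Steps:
$f{\left(S,I \right)} = I - 2 S$
$U = 202072$ ($U = \left(\left(1 - -14\right) - 769\right) \left(-268\right) = \left(\left(1 + 14\right) - 769\right) \left(-268\right) = \left(15 - 769\right) \left(-268\right) = \left(-754\right) \left(-268\right) = 202072$)
$\sqrt{-3950833 - \frac{4169832}{U}} = \sqrt{-3950833 - \frac{4169832}{202072}} = \sqrt{-3950833 - \frac{521229}{25259}} = \sqrt{- \frac{99794611976}{25259}} = \frac{2 i \sqrt{630178025975446}}{25259}$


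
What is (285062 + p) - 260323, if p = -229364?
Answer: -204625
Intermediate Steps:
(285062 + p) - 260323 = (285062 - 229364) - 260323 = 55698 - 260323 = -204625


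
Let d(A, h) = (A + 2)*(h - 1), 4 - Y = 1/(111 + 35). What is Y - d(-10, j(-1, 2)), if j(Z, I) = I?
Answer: 1751/146 ≈ 11.993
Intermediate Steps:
Y = 583/146 (Y = 4 - 1/(111 + 35) = 4 - 1/146 = 583/146 ≈ 3.9931)
d(A, h) = (-1 + h)*(2 + A) (d(A, h) = (2 + A)*(-1 + h) = (-1 + h)*(2 + A))
Y - d(-10, j(-1, 2)) = 583/146 - (-2 - 1*(-10) + 2*2 - 10*2) = 583/146 - (-2 + 10 + 4 - 20) = 583/146 - 1*(-8) = 583/146 + 8 = 1751/146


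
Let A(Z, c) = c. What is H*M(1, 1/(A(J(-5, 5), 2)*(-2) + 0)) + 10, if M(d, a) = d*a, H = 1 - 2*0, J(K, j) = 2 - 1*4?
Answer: 39/4 ≈ 9.7500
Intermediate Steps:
J(K, j) = -2 (J(K, j) = 2 - 4 = -2)
H = 1 (H = 1 + 0 = 1)
M(d, a) = a*d
H*M(1, 1/(A(J(-5, 5), 2)*(-2) + 0)) + 10 = 1*(1/(2*(-2) + 0)) + 10 = 1*(1/(-4 + 0)) + 10 = 1*(1/(-4)) + 10 = 1*(-¼*1) + 10 = 1*(-¼) + 10 = -¼ + 10 = 39/4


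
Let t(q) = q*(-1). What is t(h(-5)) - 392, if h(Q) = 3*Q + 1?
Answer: -378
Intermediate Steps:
h(Q) = 1 + 3*Q
t(q) = -q
t(h(-5)) - 392 = -(1 + 3*(-5)) - 392 = -(1 - 15) - 392 = -1*(-14) - 392 = 14 - 392 = -378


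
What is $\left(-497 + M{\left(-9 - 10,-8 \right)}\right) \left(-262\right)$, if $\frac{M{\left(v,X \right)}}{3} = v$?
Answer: $145148$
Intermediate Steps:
$M{\left(v,X \right)} = 3 v$
$\left(-497 + M{\left(-9 - 10,-8 \right)}\right) \left(-262\right) = \left(-497 + 3 \left(-9 - 10\right)\right) \left(-262\right) = \left(-497 + 3 \left(-19\right)\right) \left(-262\right) = \left(-497 - 57\right) \left(-262\right) = \left(-554\right) \left(-262\right) = 145148$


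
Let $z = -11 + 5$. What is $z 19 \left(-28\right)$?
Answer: $3192$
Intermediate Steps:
$z = -6$
$z 19 \left(-28\right) = \left(-6\right) 19 \left(-28\right) = \left(-114\right) \left(-28\right) = 3192$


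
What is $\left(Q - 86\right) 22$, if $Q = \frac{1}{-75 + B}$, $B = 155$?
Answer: $- \frac{75669}{40} \approx -1891.7$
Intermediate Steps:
$Q = \frac{1}{80}$ ($Q = \frac{1}{-75 + 155} = \frac{1}{80} \approx 0.0125$)
$\left(Q - 86\right) 22 = \left(\frac{1}{80} - 86\right) 22 = \left(- \frac{6879}{80}\right) 22 = - \frac{75669}{40}$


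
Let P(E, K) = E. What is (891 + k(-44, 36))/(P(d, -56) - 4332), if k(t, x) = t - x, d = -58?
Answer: -811/4390 ≈ -0.18474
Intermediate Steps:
(891 + k(-44, 36))/(P(d, -56) - 4332) = (891 + (-44 - 1*36))/(-58 - 4332) = (891 + (-44 - 36))/(-4390) = (891 - 80)*(-1/4390) = 811*(-1/4390) = -811/4390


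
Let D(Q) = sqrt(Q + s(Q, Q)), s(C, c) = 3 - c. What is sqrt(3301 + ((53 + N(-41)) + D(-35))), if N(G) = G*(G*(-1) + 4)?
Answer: sqrt(1509 + sqrt(3)) ≈ 38.868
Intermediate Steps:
N(G) = G*(4 - G) (N(G) = G*(-G + 4) = G*(4 - G))
D(Q) = sqrt(3) (D(Q) = sqrt(Q + (3 - Q)) = sqrt(3))
sqrt(3301 + ((53 + N(-41)) + D(-35))) = sqrt(3301 + ((53 - 41*(4 - 1*(-41))) + sqrt(3))) = sqrt(3301 + ((53 - 41*(4 + 41)) + sqrt(3))) = sqrt(3301 + ((53 - 41*45) + sqrt(3))) = sqrt(3301 + ((53 - 1845) + sqrt(3))) = sqrt(3301 + (-1792 + sqrt(3))) = sqrt(1509 + sqrt(3))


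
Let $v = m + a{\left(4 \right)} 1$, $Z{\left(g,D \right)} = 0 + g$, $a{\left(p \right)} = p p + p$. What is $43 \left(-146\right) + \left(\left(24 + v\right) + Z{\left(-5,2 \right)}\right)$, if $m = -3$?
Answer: $-6242$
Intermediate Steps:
$a{\left(p \right)} = p + p^{2}$ ($a{\left(p \right)} = p^{2} + p = p + p^{2}$)
$Z{\left(g,D \right)} = g$
$v = 17$ ($v = -3 + 4 \left(1 + 4\right) 1 = -3 + 4 \cdot 5 \cdot 1 = -3 + 20 \cdot 1 = -3 + 20 = 17$)
$43 \left(-146\right) + \left(\left(24 + v\right) + Z{\left(-5,2 \right)}\right) = 43 \left(-146\right) + \left(\left(24 + 17\right) - 5\right) = -6278 + \left(41 - 5\right) = -6278 + 36 = -6242$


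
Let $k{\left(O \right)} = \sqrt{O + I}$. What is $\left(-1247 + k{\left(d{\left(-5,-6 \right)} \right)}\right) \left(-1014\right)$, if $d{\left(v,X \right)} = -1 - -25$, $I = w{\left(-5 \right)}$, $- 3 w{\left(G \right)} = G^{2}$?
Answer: $1264458 - 338 \sqrt{141} \approx 1.2604 \cdot 10^{6}$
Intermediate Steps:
$w{\left(G \right)} = - \frac{G^{2}}{3}$
$I = - \frac{25}{3}$ ($I = - \frac{\left(-5\right)^{2}}{3} = \left(- \frac{1}{3}\right) 25 = - \frac{25}{3} \approx -8.3333$)
$d{\left(v,X \right)} = 24$ ($d{\left(v,X \right)} = -1 + 25 = 24$)
$k{\left(O \right)} = \sqrt{- \frac{25}{3} + O}$ ($k{\left(O \right)} = \sqrt{O - \frac{25}{3}} = \sqrt{- \frac{25}{3} + O}$)
$\left(-1247 + k{\left(d{\left(-5,-6 \right)} \right)}\right) \left(-1014\right) = \left(-1247 + \frac{\sqrt{-75 + 9 \cdot 24}}{3}\right) \left(-1014\right) = \left(-1247 + \frac{\sqrt{-75 + 216}}{3}\right) \left(-1014\right) = \left(-1247 + \frac{\sqrt{141}}{3}\right) \left(-1014\right) = 1264458 - 338 \sqrt{141}$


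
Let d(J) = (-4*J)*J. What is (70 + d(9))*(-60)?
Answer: 15240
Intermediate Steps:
d(J) = -4*J²
(70 + d(9))*(-60) = (70 - 4*9²)*(-60) = (70 - 4*81)*(-60) = (70 - 324)*(-60) = -254*(-60) = 15240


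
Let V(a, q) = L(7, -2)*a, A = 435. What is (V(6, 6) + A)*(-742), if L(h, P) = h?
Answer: -353934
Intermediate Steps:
V(a, q) = 7*a
(V(6, 6) + A)*(-742) = (7*6 + 435)*(-742) = (42 + 435)*(-742) = 477*(-742) = -353934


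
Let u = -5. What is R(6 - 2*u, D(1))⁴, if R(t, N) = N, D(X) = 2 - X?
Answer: 1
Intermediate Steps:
R(6 - 2*u, D(1))⁴ = (2 - 1*1)⁴ = (2 - 1)⁴ = 1⁴ = 1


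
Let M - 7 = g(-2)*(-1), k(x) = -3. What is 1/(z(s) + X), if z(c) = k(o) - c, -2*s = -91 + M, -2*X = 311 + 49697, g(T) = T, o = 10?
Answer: -1/25048 ≈ -3.9923e-5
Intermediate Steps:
M = 9 (M = 7 - 2*(-1) = 7 + 2 = 9)
X = -25004 (X = -(311 + 49697)/2 = -½*50008 = -25004)
s = 41 (s = -(-91 + 9)/2 = -½*(-82) = 41)
z(c) = -3 - c
1/(z(s) + X) = 1/((-3 - 1*41) - 25004) = 1/((-3 - 41) - 25004) = 1/(-44 - 25004) = 1/(-25048) = -1/25048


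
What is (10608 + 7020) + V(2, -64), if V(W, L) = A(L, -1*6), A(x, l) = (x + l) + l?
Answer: 17552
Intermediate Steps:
A(x, l) = x + 2*l (A(x, l) = (l + x) + l = x + 2*l)
V(W, L) = -12 + L (V(W, L) = L + 2*(-1*6) = L + 2*(-6) = L - 12 = -12 + L)
(10608 + 7020) + V(2, -64) = (10608 + 7020) + (-12 - 64) = 17628 - 76 = 17552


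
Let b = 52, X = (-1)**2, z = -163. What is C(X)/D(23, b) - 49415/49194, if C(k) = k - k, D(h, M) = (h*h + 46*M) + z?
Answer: -49415/49194 ≈ -1.0045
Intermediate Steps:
X = 1
D(h, M) = -163 + h**2 + 46*M (D(h, M) = (h*h + 46*M) - 163 = (h**2 + 46*M) - 163 = -163 + h**2 + 46*M)
C(k) = 0
C(X)/D(23, b) - 49415/49194 = 0/(-163 + 23**2 + 46*52) - 49415/49194 = 0/(-163 + 529 + 2392) - 49415*1/49194 = 0/2758 - 49415/49194 = 0*(1/2758) - 49415/49194 = 0 - 49415/49194 = -49415/49194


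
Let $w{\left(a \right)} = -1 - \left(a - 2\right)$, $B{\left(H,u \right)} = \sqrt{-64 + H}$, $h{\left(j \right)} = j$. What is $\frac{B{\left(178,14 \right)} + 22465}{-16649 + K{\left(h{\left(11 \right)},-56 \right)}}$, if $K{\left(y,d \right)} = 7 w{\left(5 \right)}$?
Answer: $- \frac{22465}{16677} - \frac{\sqrt{114}}{16677} \approx -1.3477$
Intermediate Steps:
$w{\left(a \right)} = 1 - a$ ($w{\left(a \right)} = -1 - \left(a - 2\right) = -1 - \left(-2 + a\right) = 1 - a$)
$K{\left(y,d \right)} = -28$ ($K{\left(y,d \right)} = 7 \left(1 - 5\right) = 7 \left(-4\right) = -28$)
$\frac{B{\left(178,14 \right)} + 22465}{-16649 + K{\left(h{\left(11 \right)},-56 \right)}} = \frac{\sqrt{-64 + 178} + 22465}{-16649 - 28} = \frac{\sqrt{114} + 22465}{-16677} = \left(22465 + \sqrt{114}\right) \left(- \frac{1}{16677}\right) = - \frac{22465}{16677} - \frac{\sqrt{114}}{16677}$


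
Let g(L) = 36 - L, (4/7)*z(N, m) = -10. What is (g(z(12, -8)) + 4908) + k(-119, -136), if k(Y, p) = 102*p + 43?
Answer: -17735/2 ≈ -8867.5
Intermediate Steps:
z(N, m) = -35/2 (z(N, m) = (7/4)*(-10) = -35/2)
k(Y, p) = 43 + 102*p
(g(z(12, -8)) + 4908) + k(-119, -136) = ((36 - 1*(-35/2)) + 4908) + (43 + 102*(-136)) = ((36 + 35/2) + 4908) + (43 - 13872) = (107/2 + 4908) - 13829 = 9923/2 - 13829 = -17735/2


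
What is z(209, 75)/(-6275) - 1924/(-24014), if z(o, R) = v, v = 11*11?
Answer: 4583703/75343925 ≈ 0.060837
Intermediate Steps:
v = 121
z(o, R) = 121
z(209, 75)/(-6275) - 1924/(-24014) = 121/(-6275) - 1924/(-24014) = 121*(-1/6275) - 1924*(-1/24014) = -121/6275 + 962/12007 = 4583703/75343925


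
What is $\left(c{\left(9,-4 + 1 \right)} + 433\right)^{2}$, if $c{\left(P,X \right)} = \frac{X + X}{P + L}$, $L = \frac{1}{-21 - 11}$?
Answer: $\frac{15395598241}{82369} \approx 1.8691 \cdot 10^{5}$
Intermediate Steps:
$L = - \frac{1}{32}$ ($L = \frac{1}{-32} = - \frac{1}{32} \approx -0.03125$)
$c{\left(P,X \right)} = \frac{2 X}{- \frac{1}{32} + P}$ ($c{\left(P,X \right)} = \frac{X + X}{P - \frac{1}{32}} = \frac{2 X}{- \frac{1}{32} + P}$)
$\left(c{\left(9,-4 + 1 \right)} + 433\right)^{2} = \left(\frac{64 \left(-4 + 1\right)}{-1 + 32 \cdot 9} + 433\right)^{2} = \left(64 \left(-3\right) \frac{1}{-1 + 288} + 433\right)^{2} = \left(64 \left(-3\right) \frac{1}{287} + 433\right)^{2} = \left(- \frac{192}{287} + 433\right)^{2} = \left(\frac{124079}{287}\right)^{2} = \frac{15395598241}{82369}$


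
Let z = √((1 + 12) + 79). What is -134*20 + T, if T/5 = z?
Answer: -2680 + 10*√23 ≈ -2632.0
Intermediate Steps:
z = 2*√23 (z = √(13 + 79) = √92 = 2*√23 ≈ 9.5917)
T = 10*√23 (T = 5*(2*√23) = 10*√23 ≈ 47.958)
-134*20 + T = -134*20 + 10*√23 = -2680 + 10*√23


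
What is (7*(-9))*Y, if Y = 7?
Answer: -441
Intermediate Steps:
(7*(-9))*Y = (7*(-9))*7 = -63*7 = -441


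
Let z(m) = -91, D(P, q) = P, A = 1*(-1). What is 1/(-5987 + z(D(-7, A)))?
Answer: -1/6078 ≈ -0.00016453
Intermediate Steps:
A = -1
1/(-5987 + z(D(-7, A))) = 1/(-5987 - 91) = 1/(-6078) = -1/6078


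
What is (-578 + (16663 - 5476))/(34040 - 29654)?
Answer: 10609/4386 ≈ 2.4188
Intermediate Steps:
(-578 + (16663 - 5476))/(34040 - 29654) = (-578 + 11187)/4386 = 10609*(1/4386) = 10609/4386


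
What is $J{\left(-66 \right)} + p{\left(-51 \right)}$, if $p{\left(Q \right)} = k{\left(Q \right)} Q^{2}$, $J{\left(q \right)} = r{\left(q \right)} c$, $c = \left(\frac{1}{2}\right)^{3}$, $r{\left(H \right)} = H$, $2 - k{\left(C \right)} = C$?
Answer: $\frac{551379}{4} \approx 1.3784 \cdot 10^{5}$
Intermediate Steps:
$k{\left(C \right)} = 2 - C$
$c = \frac{1}{8}$ ($c = \left(\frac{1}{2}\right)^{3} = \frac{1}{8} \approx 0.125$)
$J{\left(q \right)} = \frac{q}{8}$ ($J{\left(q \right)} = q \frac{1}{8} = \frac{q}{8}$)
$p{\left(Q \right)} = Q^{2} \left(2 - Q\right)$ ($p{\left(Q \right)} = \left(2 - Q\right) Q^{2} = Q^{2} \left(2 - Q\right)$)
$J{\left(-66 \right)} + p{\left(-51 \right)} = \frac{1}{8} \left(-66\right) + \left(-51\right)^{2} \left(2 - -51\right) = - \frac{33}{4} + 2601 \left(2 + 51\right) = - \frac{33}{4} + 2601 \cdot 53 = - \frac{33}{4} + 137853 = \frac{551379}{4}$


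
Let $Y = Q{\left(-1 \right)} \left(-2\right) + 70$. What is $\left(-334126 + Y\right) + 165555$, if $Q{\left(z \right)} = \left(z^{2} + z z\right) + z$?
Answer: $-168503$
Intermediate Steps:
$Q{\left(z \right)} = z + 2 z^{2}$ ($Q{\left(z \right)} = \left(z^{2} + z^{2}\right) + z = 2 z^{2} + z = z + 2 z^{2}$)
$Y = 68$ ($Y = - (1 + 2 \left(-1\right)) \left(-2\right) + 70 = - (1 - 2) \left(-2\right) + 70 = \left(-1\right) \left(-1\right) \left(-2\right) + 70 = 1 \left(-2\right) + 70 = -2 + 70 = 68$)
$\left(-334126 + Y\right) + 165555 = \left(-334126 + 68\right) + 165555 = -334058 + 165555 = -168503$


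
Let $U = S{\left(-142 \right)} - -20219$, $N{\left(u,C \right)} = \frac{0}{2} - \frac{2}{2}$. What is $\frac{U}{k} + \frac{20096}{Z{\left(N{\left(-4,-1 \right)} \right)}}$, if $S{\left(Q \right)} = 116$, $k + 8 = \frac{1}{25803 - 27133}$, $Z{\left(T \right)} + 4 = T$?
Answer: $- \frac{349069286}{53205} \approx -6560.8$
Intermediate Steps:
$N{\left(u,C \right)} = -1$ ($N{\left(u,C \right)} = 0 \cdot \frac{1}{2} - 1 = 0 - 1 = -1$)
$Z{\left(T \right)} = -4 + T$
$k = - \frac{10641}{1330}$ ($k = -8 + \frac{1}{25803 - 27133} = -8 + \frac{1}{-1330} = -8 - \frac{1}{1330} = - \frac{10641}{1330} \approx -8.0007$)
$U = 20335$ ($U = 116 - -20219 = 116 + 20219 = 20335$)
$\frac{U}{k} + \frac{20096}{Z{\left(N{\left(-4,-1 \right)} \right)}} = \frac{20335}{- \frac{10641}{1330}} + \frac{20096}{-4 - 1} = 20335 \left(- \frac{1330}{10641}\right) + \frac{20096}{-5} = - \frac{27045550}{10641} + 20096 \left(- \frac{1}{5}\right) = - \frac{27045550}{10641} - \frac{20096}{5} = - \frac{349069286}{53205}$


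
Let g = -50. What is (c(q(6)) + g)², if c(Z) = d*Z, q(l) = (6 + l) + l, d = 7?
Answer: 5776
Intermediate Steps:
q(l) = 6 + 2*l
c(Z) = 7*Z
(c(q(6)) + g)² = (7*(6 + 2*6) - 50)² = (7*(6 + 12) - 50)² = (7*18 - 50)² = (126 - 50)² = 76² = 5776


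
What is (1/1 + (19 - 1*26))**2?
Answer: 36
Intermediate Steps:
(1/1 + (19 - 1*26))**2 = (1 + (19 - 26))**2 = (1 - 7)**2 = (-6)**2 = 36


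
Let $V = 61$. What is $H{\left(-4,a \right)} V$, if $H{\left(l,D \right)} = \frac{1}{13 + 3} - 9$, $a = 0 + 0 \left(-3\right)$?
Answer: $- \frac{8723}{16} \approx -545.19$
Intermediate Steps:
$a = 0$ ($a = 0 + 0 = 0$)
$H{\left(l,D \right)} = - \frac{143}{16}$ ($H{\left(l,D \right)} = \frac{1}{16} - 9 = - \frac{143}{16}$)
$H{\left(-4,a \right)} V = \left(- \frac{143}{16}\right) 61 = - \frac{8723}{16}$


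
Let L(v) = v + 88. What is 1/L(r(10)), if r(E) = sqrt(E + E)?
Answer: 22/1931 - sqrt(5)/3862 ≈ 0.010814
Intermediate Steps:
r(E) = sqrt(2)*sqrt(E) (r(E) = sqrt(2*E) = sqrt(2)*sqrt(E))
L(v) = 88 + v
1/L(r(10)) = 1/(88 + sqrt(2)*sqrt(10)) = 1/(88 + 2*sqrt(5))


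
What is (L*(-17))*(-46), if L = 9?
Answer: 7038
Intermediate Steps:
(L*(-17))*(-46) = (9*(-17))*(-46) = -153*(-46) = 7038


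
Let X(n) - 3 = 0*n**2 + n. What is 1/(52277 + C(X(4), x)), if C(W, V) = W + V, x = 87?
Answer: 1/52371 ≈ 1.9095e-5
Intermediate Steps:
X(n) = 3 + n (X(n) = 3 + (0*n**2 + n) = 3 + (0 + n) = 3 + n)
C(W, V) = V + W
1/(52277 + C(X(4), x)) = 1/(52277 + (87 + (3 + 4))) = 1/(52277 + (87 + 7)) = 1/(52277 + 94) = 1/52371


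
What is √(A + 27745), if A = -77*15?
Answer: √26590 ≈ 163.06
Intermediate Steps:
A = -1155
√(A + 27745) = √(-1155 + 27745) = √26590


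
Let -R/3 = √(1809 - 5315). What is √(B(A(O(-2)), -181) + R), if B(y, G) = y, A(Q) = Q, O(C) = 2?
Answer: √(2 - 3*I*√3506) ≈ 9.4775 - 9.3714*I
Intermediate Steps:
R = -3*I*√3506 (R = -3*√(1809 - 5315) = -3*I*√3506 ≈ -177.63*I)
√(B(A(O(-2)), -181) + R) = √(2 - 3*I*√3506)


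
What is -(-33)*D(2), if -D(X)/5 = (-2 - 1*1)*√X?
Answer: 495*√2 ≈ 700.04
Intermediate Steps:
D(X) = 15*√X (D(X) = -5*(-2 - 1*1)*√X = -5*(-2 - 1)*√X = -(-15)*√X = 15*√X)
-(-33)*D(2) = -(-33)*15*√2 = -(-495)*√2 = 495*√2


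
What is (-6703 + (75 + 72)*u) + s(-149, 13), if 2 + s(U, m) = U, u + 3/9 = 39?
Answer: -1170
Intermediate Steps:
u = 116/3 (u = -1/3 + 39 = 116/3 ≈ 38.667)
s(U, m) = -2 + U
(-6703 + (75 + 72)*u) + s(-149, 13) = (-6703 + (75 + 72)*(116/3)) + (-2 - 149) = (-6703 + 147*(116/3)) - 151 = (-6703 + 5684) - 151 = -1019 - 151 = -1170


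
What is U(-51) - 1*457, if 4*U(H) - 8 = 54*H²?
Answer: 69317/2 ≈ 34659.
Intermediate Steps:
U(H) = 2 + 27*H²/2 (U(H) = 2 + (54*H²)/4 = 2 + 27*H²/2)
U(-51) - 1*457 = (2 + (27/2)*(-51)²) - 1*457 = (2 + (27/2)*2601) - 457 = (2 + 70227/2) - 457 = 70231/2 - 457 = 69317/2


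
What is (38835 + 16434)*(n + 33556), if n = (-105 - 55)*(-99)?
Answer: 2730067524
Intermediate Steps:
n = 15840 (n = -160*(-99) = 15840)
(38835 + 16434)*(n + 33556) = (38835 + 16434)*(15840 + 33556) = 55269*49396 = 2730067524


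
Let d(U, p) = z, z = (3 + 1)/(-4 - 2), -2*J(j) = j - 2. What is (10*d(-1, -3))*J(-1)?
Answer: -10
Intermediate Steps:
J(j) = 1 - j/2 (J(j) = -(j - 2)/2 = -(-2 + j)/2 = 1 - j/2)
z = -⅔ (z = 4/(-6) = 4*(-⅙) = -⅔ ≈ -0.66667)
d(U, p) = -⅔
(10*d(-1, -3))*J(-1) = (10*(-⅔))*(1 - ½*(-1)) = -20*(1 + ½)/3 = -20/3*3/2 = -10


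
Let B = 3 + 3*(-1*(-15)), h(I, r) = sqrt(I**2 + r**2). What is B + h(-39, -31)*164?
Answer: 48 + 164*sqrt(2482) ≈ 8218.4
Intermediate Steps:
B = 48 (B = 3 + 3*15 = 3 + 45 = 48)
B + h(-39, -31)*164 = 48 + sqrt((-39)**2 + (-31)**2)*164 = 48 + sqrt(1521 + 961)*164 = 48 + sqrt(2482)*164 = 48 + 164*sqrt(2482)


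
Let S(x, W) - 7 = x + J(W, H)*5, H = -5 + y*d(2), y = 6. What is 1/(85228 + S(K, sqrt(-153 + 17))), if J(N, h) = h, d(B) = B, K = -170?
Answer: 1/85100 ≈ 1.1751e-5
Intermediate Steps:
H = 7 (H = -5 + 6*2 = -5 + 12 = 7)
S(x, W) = 42 + x (S(x, W) = 7 + (x + 7*5) = 7 + (x + 35) = 7 + (35 + x) = 42 + x)
1/(85228 + S(K, sqrt(-153 + 17))) = 1/(85228 + (42 - 170)) = 1/(85228 - 128) = 1/85100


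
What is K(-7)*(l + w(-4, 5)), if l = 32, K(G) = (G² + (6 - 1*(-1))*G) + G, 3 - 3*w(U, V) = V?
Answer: -658/3 ≈ -219.33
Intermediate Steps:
w(U, V) = 1 - V/3
K(G) = G² + 8*G (K(G) = (G² + (6 + 1)*G) + G = (G² + 7*G) + G = G² + 8*G)
K(-7)*(l + w(-4, 5)) = (-7*(8 - 7))*(32 + (1 - ⅓*5)) = (-7*1)*(32 + (1 - 5/3)) = -7*(32 - ⅔) = -7*94/3 = -658/3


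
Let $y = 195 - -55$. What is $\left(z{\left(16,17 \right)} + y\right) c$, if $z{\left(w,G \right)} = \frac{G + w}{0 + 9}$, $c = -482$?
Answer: $- \frac{366802}{3} \approx -1.2227 \cdot 10^{5}$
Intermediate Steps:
$z{\left(w,G \right)} = \frac{G}{9} + \frac{w}{9}$ ($z{\left(w,G \right)} = \frac{G + w}{9} = \left(G + w\right) \frac{1}{9} = \frac{G}{9} + \frac{w}{9}$)
$y = 250$ ($y = 195 + 55 = 250$)
$\left(z{\left(16,17 \right)} + y\right) c = \left(\left(\frac{1}{9} \cdot 17 + \frac{1}{9} \cdot 16\right) + 250\right) \left(-482\right) = \left(\left(\frac{17}{9} + \frac{16}{9}\right) + 250\right) \left(-482\right) = \left(\frac{11}{3} + 250\right) \left(-482\right) = \frac{761}{3} \left(-482\right) = - \frac{366802}{3}$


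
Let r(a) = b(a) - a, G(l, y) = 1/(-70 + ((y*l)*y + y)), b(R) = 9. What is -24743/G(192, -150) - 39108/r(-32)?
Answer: -4382257017248/41 ≈ -1.0688e+11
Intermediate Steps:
G(l, y) = 1/(-70 + y + l*y²) (G(l, y) = 1/(-70 + ((l*y)*y + y)) = 1/(-70 + (l*y² + y)) = 1/(-70 + (y + l*y²)) = 1/(-70 + y + l*y²))
r(a) = 9 - a
-24743/G(192, -150) - 39108/r(-32) = -24743/(1/(-70 - 150 + 192*(-150)²)) - 39108/(9 - 1*(-32)) = -24743/(1/(-70 - 150 + 192*22500)) - 39108/(9 + 32) = -24743/(1/(-70 - 150 + 4320000)) - 39108/41 = -24743/(1/4319780) - 39108*1/41 = -24743/1/4319780 - 39108/41 = -24743*4319780 - 39108/41 = -106884316540 - 39108/41 = -4382257017248/41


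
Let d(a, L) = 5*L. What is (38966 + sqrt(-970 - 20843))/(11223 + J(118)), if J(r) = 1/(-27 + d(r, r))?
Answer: 10968929/3159275 + 563*I*sqrt(21813)/6318550 ≈ 3.472 + 0.01316*I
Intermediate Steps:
J(r) = 1/(-27 + 5*r)
(38966 + sqrt(-970 - 20843))/(11223 + J(118)) = (38966 + sqrt(-970 - 20843))/(11223 + 1/(-27 + 5*118)) = (38966 + sqrt(-21813))/(11223 + 1/(-27 + 590)) = (38966 + I*sqrt(21813))/(11223 + 1/563) = (38966 + I*sqrt(21813))/(6318550/563) = (38966 + I*sqrt(21813))*(563/6318550) = 10968929/3159275 + 563*I*sqrt(21813)/6318550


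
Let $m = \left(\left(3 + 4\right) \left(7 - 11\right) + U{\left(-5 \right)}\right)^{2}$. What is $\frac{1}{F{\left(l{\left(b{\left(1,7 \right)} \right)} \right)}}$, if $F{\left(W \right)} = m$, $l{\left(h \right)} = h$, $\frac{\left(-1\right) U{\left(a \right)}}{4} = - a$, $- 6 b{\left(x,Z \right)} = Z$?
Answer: $\frac{1}{2304} \approx 0.00043403$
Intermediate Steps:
$b{\left(x,Z \right)} = - \frac{Z}{6}$
$U{\left(a \right)} = 4 a$ ($U{\left(a \right)} = - 4 \left(- a\right) = 4 a$)
$m = 2304$ ($m = \left(\left(3 + 4\right) \left(7 - 11\right) + 4 \left(-5\right)\right)^{2} = \left(7 \left(-4\right) - 20\right)^{2} = \left(-28 - 20\right)^{2} = \left(-48\right)^{2} = 2304$)
$F{\left(W \right)} = 2304$
$\frac{1}{F{\left(l{\left(b{\left(1,7 \right)} \right)} \right)}} = \frac{1}{2304}$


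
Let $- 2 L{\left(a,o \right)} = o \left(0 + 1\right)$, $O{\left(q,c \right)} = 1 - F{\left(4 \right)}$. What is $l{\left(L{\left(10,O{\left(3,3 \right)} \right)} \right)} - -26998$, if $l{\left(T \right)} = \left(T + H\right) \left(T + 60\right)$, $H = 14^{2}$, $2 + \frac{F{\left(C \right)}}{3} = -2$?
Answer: $\frac{148545}{4} \approx 37136.0$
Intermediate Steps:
$F{\left(C \right)} = -12$ ($F{\left(C \right)} = -6 + 3 \left(-2\right) = -6 - 6 = -12$)
$H = 196$
$O{\left(q,c \right)} = 13$ ($O{\left(q,c \right)} = 1 - -12 = 1 + 12 = 13$)
$L{\left(a,o \right)} = - \frac{o}{2}$ ($L{\left(a,o \right)} = - \frac{o \left(0 + 1\right)}{2} = - \frac{o 1}{2} = - \frac{o}{2}$)
$l{\left(T \right)} = \left(60 + T\right) \left(196 + T\right)$ ($l{\left(T \right)} = \left(T + 196\right) \left(T + 60\right) = \left(196 + T\right) \left(60 + T\right) = \left(60 + T\right) \left(196 + T\right)$)
$l{\left(L{\left(10,O{\left(3,3 \right)} \right)} \right)} - -26998 = \left(11760 + \left(\left(- \frac{1}{2}\right) 13\right)^{2} + 256 \left(\left(- \frac{1}{2}\right) 13\right)\right) - -26998 = \left(11760 + \left(- \frac{13}{2}\right)^{2} + 256 \left(- \frac{13}{2}\right)\right) + 26998 = \left(11760 + \frac{169}{4} - 1664\right) + 26998 = \frac{40553}{4} + 26998 = \frac{148545}{4}$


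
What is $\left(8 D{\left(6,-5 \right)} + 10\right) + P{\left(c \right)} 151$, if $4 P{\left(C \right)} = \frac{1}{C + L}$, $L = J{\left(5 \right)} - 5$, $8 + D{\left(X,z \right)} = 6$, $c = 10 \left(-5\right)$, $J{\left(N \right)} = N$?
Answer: $- \frac{1351}{200} \approx -6.755$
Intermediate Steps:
$c = -50$
$D{\left(X,z \right)} = -2$ ($D{\left(X,z \right)} = -8 + 6 = -2$)
$L = 0$ ($L = 5 - 5 = 0$)
$P{\left(C \right)} = \frac{1}{4 C}$ ($P{\left(C \right)} = \frac{1}{4 \left(C + 0\right)} = \frac{1}{4 C}$)
$\left(8 D{\left(6,-5 \right)} + 10\right) + P{\left(c \right)} 151 = \left(8 \left(-2\right) + 10\right) + \frac{1}{4 \left(-50\right)} 151 = \left(-16 + 10\right) + \frac{1}{4} \left(- \frac{1}{50}\right) 151 = -6 - \frac{151}{200} = - \frac{1351}{200}$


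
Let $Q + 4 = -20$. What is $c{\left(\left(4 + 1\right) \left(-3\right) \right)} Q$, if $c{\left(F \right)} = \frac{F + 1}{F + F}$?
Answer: $- \frac{56}{5} \approx -11.2$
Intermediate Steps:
$c{\left(F \right)} = \frac{1 + F}{2 F}$
$Q = -24$ ($Q = -4 - 20 = -24$)
$c{\left(\left(4 + 1\right) \left(-3\right) \right)} Q = \frac{1 + \left(4 + 1\right) \left(-3\right)}{2 \left(4 + 1\right) \left(-3\right)} \left(-24\right) = \frac{1 + 5 \left(-3\right)}{2 \cdot 5 \left(-3\right)} \left(-24\right) = \frac{1 - 15}{2 \left(-15\right)} \left(-24\right) = \frac{1}{2} \left(- \frac{1}{15}\right) \left(-14\right) \left(-24\right) = \frac{7}{15} \left(-24\right) = - \frac{56}{5}$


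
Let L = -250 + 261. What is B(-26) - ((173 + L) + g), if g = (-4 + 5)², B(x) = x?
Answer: -211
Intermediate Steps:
L = 11
g = 1 (g = 1² = 1)
B(-26) - ((173 + L) + g) = -26 - ((173 + 11) + 1) = -26 - (184 + 1) = -26 - 1*185 = -26 - 185 = -211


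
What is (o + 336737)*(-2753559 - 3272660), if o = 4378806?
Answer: -28416894821917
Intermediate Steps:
(o + 336737)*(-2753559 - 3272660) = (4378806 + 336737)*(-2753559 - 3272660) = 4715543*(-6026219) = -28416894821917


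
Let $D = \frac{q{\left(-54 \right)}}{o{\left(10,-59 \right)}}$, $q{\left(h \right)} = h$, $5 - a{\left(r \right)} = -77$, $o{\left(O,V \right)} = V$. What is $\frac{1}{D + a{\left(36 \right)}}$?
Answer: $\frac{59}{4892} \approx 0.012061$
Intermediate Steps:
$a{\left(r \right)} = 82$ ($a{\left(r \right)} = 5 - -77 = 5 + 77 = 82$)
$D = \frac{54}{59}$ ($D = - \frac{54}{-59} = \left(-54\right) \left(- \frac{1}{59}\right) = \frac{54}{59} \approx 0.91525$)
$\frac{1}{D + a{\left(36 \right)}} = \frac{1}{\frac{54}{59} + 82} = \frac{1}{\frac{4892}{59}} = \frac{59}{4892}$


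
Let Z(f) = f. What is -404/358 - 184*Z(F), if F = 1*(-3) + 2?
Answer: 32734/179 ≈ 182.87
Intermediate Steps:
F = -1 (F = -3 + 2 = -1)
-404/358 - 184*Z(F) = -404/358 - 184*(-1) = -404*1/358 + 184 = -202/179 + 184 = 32734/179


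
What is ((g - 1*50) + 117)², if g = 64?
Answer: 17161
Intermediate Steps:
((g - 1*50) + 117)² = ((64 - 1*50) + 117)² = ((64 - 50) + 117)² = (14 + 117)² = 131² = 17161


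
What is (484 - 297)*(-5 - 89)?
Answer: -17578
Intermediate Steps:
(484 - 297)*(-5 - 89) = 187*(-94) = -17578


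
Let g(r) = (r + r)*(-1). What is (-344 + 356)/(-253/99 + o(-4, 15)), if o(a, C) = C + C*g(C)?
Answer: -54/1969 ≈ -0.027425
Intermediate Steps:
g(r) = -2*r (g(r) = (2*r)*(-1) = -2*r)
o(a, C) = C - 2*C**2 (o(a, C) = C + C*(-2*C) = C - 2*C**2)
(-344 + 356)/(-253/99 + o(-4, 15)) = (-344 + 356)/(-253/99 + 15*(1 - 2*15)) = 12/(-253*1/99 + 15*(1 - 30)) = 12/(-23/9 + 15*(-29)) = 12/(-23/9 - 435) = 12/(-3938/9) = 12*(-9/3938) = -54/1969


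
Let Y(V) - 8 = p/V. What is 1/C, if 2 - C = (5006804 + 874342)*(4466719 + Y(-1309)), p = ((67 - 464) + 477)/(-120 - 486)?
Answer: -132209/3473060839113385540 ≈ -3.8067e-14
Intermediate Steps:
p = -40/303 (p = (-397 + 477)/(-606) = 80*(-1/606) = -40/303 ≈ -0.13201)
Y(V) = 8 - 40/(303*V)
C = -3473060839113385540/132209 (C = 2 - (5006804 + 874342)*(4466719 + (8 - 40/303/(-1309))) = 2 - 5881146*(4466719 + (8 - 40/303*(-1/1309))) = 2 - 5881146*(4466719 + (8 + 40/396627)) = 2 - 5881146*(4466719 + 3173056/396627) = 2 - 5881146*1771624529869/396627 = 2 - 1*3473060839113649958/132209 = 2 - 3473060839113649958/132209 = -3473060839113385540/132209 ≈ -2.6269e+13)
1/C = 1/(-3473060839113385540/132209) = -132209/3473060839113385540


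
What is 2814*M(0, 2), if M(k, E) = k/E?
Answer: 0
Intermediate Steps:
2814*M(0, 2) = 2814*(0/2) = 2814*(0*(½)) = 2814*0 = 0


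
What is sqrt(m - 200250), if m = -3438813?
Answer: I*sqrt(3639063) ≈ 1907.6*I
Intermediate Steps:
sqrt(m - 200250) = sqrt(-3438813 - 200250) = sqrt(-3639063) = I*sqrt(3639063)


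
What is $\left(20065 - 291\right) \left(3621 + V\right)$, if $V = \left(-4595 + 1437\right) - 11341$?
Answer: $-215101572$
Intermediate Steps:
$V = -14499$ ($V = -3158 - 11341 = -14499$)
$\left(20065 - 291\right) \left(3621 + V\right) = \left(20065 - 291\right) \left(3621 - 14499\right) = \left(20065 - 291\right) \left(-10878\right) = 19774 \left(-10878\right) = -215101572$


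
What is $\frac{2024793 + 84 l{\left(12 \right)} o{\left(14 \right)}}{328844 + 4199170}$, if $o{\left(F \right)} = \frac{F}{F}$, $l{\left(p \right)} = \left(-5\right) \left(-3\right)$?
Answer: $\frac{675351}{1509338} \approx 0.44745$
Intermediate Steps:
$l{\left(p \right)} = 15$
$o{\left(F \right)} = 1$
$\frac{2024793 + 84 l{\left(12 \right)} o{\left(14 \right)}}{328844 + 4199170} = \frac{2024793 + 84 \cdot 15 \cdot 1}{328844 + 4199170} = \frac{2024793 + 1260 \cdot 1}{4528014} = \left(2024793 + 1260\right) \frac{1}{4528014} = 2026053 \cdot \frac{1}{4528014} = \frac{675351}{1509338}$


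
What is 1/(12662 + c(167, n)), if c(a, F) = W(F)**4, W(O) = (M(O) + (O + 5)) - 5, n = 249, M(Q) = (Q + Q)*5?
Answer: 1/56281819511303 ≈ 1.7768e-14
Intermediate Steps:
M(Q) = 10*Q (M(Q) = (2*Q)*5 = 10*Q)
W(O) = 11*O (W(O) = (10*O + (O + 5)) - 5 = (10*O + (5 + O)) - 5 = (5 + 11*O) - 5 = 11*O)
c(a, F) = 14641*F**4 (c(a, F) = (11*F)**4 = 14641*F**4)
1/(12662 + c(167, n)) = 1/(12662 + 14641*249**4) = 1/(12662 + 14641*3844124001) = 1/(12662 + 56281819498641) = 1/56281819511303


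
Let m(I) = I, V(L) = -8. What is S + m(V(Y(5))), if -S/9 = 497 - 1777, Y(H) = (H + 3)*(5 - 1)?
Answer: 11512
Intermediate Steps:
Y(H) = 12 + 4*H (Y(H) = (3 + H)*4 = 12 + 4*H)
S = 11520 (S = -9*(497 - 1777) = -9*(-1280) = 11520)
S + m(V(Y(5))) = 11520 - 8 = 11512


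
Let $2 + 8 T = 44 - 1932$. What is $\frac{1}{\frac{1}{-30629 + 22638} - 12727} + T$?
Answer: $- \frac{48053954887}{203402916} \approx -236.25$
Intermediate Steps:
$T = - \frac{945}{4}$ ($T = - \frac{1}{4} + \frac{44 - 1932}{8} = - \frac{1}{4} + \frac{1}{8} \left(-1888\right) = - \frac{1}{4} - 236 = - \frac{945}{4} \approx -236.25$)
$\frac{1}{\frac{1}{-30629 + 22638} - 12727} + T = \frac{1}{\frac{1}{-30629 + 22638} - 12727} - \frac{945}{4} = \frac{1}{\frac{1}{-7991} - 12727} - \frac{945}{4} = \frac{1}{- \frac{1}{7991} - 12727} - \frac{945}{4} = \frac{1}{- \frac{101701458}{7991}} - \frac{945}{4} = - \frac{7991}{101701458} - \frac{945}{4} = - \frac{48053954887}{203402916}$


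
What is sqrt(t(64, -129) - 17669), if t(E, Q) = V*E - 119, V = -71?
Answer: 2*I*sqrt(5583) ≈ 149.44*I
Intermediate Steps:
t(E, Q) = -119 - 71*E (t(E, Q) = -71*E - 119 = -119 - 71*E)
sqrt(t(64, -129) - 17669) = sqrt((-119 - 71*64) - 17669) = sqrt((-119 - 4544) - 17669) = sqrt(-4663 - 17669) = sqrt(-22332) = 2*I*sqrt(5583)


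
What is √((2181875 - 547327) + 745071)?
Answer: √2379619 ≈ 1542.6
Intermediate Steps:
√((2181875 - 547327) + 745071) = √(1634548 + 745071) = √2379619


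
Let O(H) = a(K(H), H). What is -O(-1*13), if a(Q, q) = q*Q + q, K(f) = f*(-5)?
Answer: 858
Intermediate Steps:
K(f) = -5*f
a(Q, q) = q + Q*q (a(Q, q) = Q*q + q = q + Q*q)
O(H) = H*(1 - 5*H)
-O(-1*13) = -(-1*13)*(1 - (-5)*13) = -(-13)*(1 - 5*(-13)) = -(-13)*(1 + 65) = -(-13)*66 = -1*(-858) = 858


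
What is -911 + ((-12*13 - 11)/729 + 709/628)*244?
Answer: -79135598/114453 ≈ -691.42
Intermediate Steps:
-911 + ((-12*13 - 11)/729 + 709/628)*244 = -911 + ((-156 - 11)*(1/729) + 709*(1/628))*244 = -911 + (-167*1/729 + 709/628)*244 = -911 + (-167/729 + 709/628)*244 = -911 + (411985/457812)*244 = -911 + 25131085/114453 = -79135598/114453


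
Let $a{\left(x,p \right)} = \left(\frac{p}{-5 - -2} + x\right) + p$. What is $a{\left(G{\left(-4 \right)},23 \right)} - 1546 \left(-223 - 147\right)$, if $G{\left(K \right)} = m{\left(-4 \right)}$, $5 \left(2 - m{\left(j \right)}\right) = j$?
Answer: $\frac{8580572}{15} \approx 5.7204 \cdot 10^{5}$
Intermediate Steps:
$m{\left(j \right)} = 2 - \frac{j}{5}$
$G{\left(K \right)} = \frac{14}{5}$ ($G{\left(K \right)} = 2 - - \frac{4}{5} = 2 + \frac{4}{5} = \frac{14}{5}$)
$a{\left(x,p \right)} = x + \frac{2 p}{3}$ ($a{\left(x,p \right)} = \left(\frac{p}{-5 + 2} + x\right) + p = \left(\frac{p}{-3} + x\right) + p = \left(p \left(- \frac{1}{3}\right) + x\right) + p = \left(- \frac{p}{3} + x\right) + p = \left(x - \frac{p}{3}\right) + p = x + \frac{2 p}{3}$)
$a{\left(G{\left(-4 \right)},23 \right)} - 1546 \left(-223 - 147\right) = \left(\frac{14}{5} + \frac{2}{3} \cdot 23\right) - 1546 \left(-223 - 147\right) = \left(\frac{14}{5} + \frac{46}{3}\right) - -572020 = \frac{272}{15} + 572020 = \frac{8580572}{15}$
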